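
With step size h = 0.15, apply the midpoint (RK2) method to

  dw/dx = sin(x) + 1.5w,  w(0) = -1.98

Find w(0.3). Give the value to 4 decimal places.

-3.0453

Midpoint: k1 = f(x_n, w_n); k2 = f(x_n + h/2, w_n + (h/2)·k1); w_{n+1} = w_n + h·k2.
x=0.000000, w=-1.980000:
  k1 = f(0.000000, -1.980000) = -2.970000
  k2 = f(0.075000, -2.202750) = -3.229195
  w ← -1.980000 + 0.15·(-3.229195) = -2.464379
x=0.150000, w=-2.464379:
  k1 = f(0.150000, -2.464379) = -3.547131
  k2 = f(0.225000, -2.730414) = -3.872515
  w ← -2.464379 + 0.15·(-3.872515) = -3.045257
w(0.3) ≈ -3.0453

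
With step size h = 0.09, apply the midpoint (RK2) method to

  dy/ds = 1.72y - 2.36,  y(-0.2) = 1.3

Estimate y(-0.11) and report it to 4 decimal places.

1.2880

Midpoint: k1 = f(s_n, y_n); k2 = f(s_n + h/2, y_n + (h/2)·k1); y_{n+1} = y_n + h·k2.
s=-0.200000, y=1.300000:
  k1 = f(-0.200000, 1.300000) = -0.124000
  k2 = f(-0.155000, 1.294420) = -0.133598
  y ← 1.300000 + 0.09·(-0.133598) = 1.287976
y(-0.11) ≈ 1.2880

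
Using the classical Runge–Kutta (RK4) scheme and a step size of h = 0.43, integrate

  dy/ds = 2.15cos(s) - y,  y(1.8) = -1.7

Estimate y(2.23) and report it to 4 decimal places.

-1.4370

RK4: k1 = f(s_n, y_n); k2 = f(s_n + h/2, y_n + (h/2)·k1); k3 = f(s_n + h/2, y_n + (h/2)·k2); k4 = f(s_n + h, y_n + h·k3); y_{n+1} = y_n + (h/6)·(k1 + 2k2 + 2k3 + k4).
s=1.800000, y=-1.700000:
  k1 = f(1.800000, -1.700000) = 1.211515
  k2 = f(2.015000, -1.439524) = 0.515585
  k3 = f(2.015000, -1.589149) = 0.665210
  k4 = f(2.230000, -1.413960) = 0.097111
  y ← -1.700000 + (0.43/6)·(k1 + 2k2 + 2k3 + k4) = -1.436968
y(2.23) ≈ -1.4370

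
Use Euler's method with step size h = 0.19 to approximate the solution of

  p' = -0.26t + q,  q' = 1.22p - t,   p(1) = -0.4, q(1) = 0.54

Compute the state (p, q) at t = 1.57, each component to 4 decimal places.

-0.4342, -0.3941

Euler on (p,q): p_{n+1} = p_n + h·p', q_{n+1} = q_n + h·q'.
1.000000: (-0.400000, 0.540000); f=(0.280000, -1.488000) → (-0.346800, 0.257280)
1.190000: (-0.346800, 0.257280); f=(-0.052120, -1.613096) → (-0.356703, -0.049208)
1.380000: (-0.356703, -0.049208); f=(-0.408008, -1.815177) → (-0.434224, -0.394092)
(p(1.57), q(1.57)) ≈ (-0.4342, -0.3941)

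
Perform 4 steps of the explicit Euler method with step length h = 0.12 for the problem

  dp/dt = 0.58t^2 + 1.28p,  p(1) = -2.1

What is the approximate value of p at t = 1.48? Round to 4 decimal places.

-3.2439

Euler: p_{n+1} = p_n + h·f(t_n, p_n).
t=1.000000, p=-2.100000: f=-2.108000 → p ← -2.100000 + 0.12·(-2.108000) = -2.352960
t=1.120000, p=-2.352960: f=-2.284237 → p ← -2.352960 + 0.12·(-2.284237) = -2.627068
t=1.240000, p=-2.627068: f=-2.470840 → p ← -2.627068 + 0.12·(-2.470840) = -2.923569
t=1.360000, p=-2.923569: f=-2.669401 → p ← -2.923569 + 0.12·(-2.669401) = -3.243897
p(1.48) ≈ -3.2439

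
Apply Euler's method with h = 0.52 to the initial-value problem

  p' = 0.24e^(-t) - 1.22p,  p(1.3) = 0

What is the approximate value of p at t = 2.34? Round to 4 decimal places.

0.0327

Euler: p_{n+1} = p_n + h·f(t_n, p_n).
t=1.300000, p=0.000000: f=0.065408 → p ← 0.000000 + 0.52·0.065408 = 0.034012
t=1.820000, p=0.034012: f=-0.002608 → p ← 0.034012 + 0.52·(-0.002608) = 0.032656
p(2.34) ≈ 0.0327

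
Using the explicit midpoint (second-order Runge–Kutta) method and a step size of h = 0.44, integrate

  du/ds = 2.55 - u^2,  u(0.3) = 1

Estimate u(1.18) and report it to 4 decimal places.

Midpoint: k1 = f(s_n, u_n); k2 = f(s_n + h/2, u_n + (h/2)·k1); u_{n+1} = u_n + h·k2.
s=0.300000, u=1.000000:
  k1 = f(0.300000, 1.000000) = 1.550000
  k2 = f(0.520000, 1.341000) = 0.751719
  u ← 1.000000 + 0.44·0.751719 = 1.330756
s=0.740000, u=1.330756:
  k1 = f(0.740000, 1.330756) = 0.779088
  k2 = f(0.960000, 1.502156) = 0.293529
  u ← 1.330756 + 0.44·0.293529 = 1.459909
u(1.18) ≈ 1.4599

1.4599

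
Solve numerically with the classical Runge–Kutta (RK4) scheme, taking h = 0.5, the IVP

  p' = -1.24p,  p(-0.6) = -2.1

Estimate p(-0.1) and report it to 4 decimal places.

RK4: k1 = f(t_n, p_n); k2 = f(t_n + h/2, p_n + (h/2)·k1); k3 = f(t_n + h/2, p_n + (h/2)·k2); k4 = f(t_n + h, p_n + h·k3); p_{n+1} = p_n + (h/6)·(k1 + 2k2 + 2k3 + k4).
t=-0.600000, p=-2.100000:
  k1 = f(-0.600000, -2.100000) = 2.604000
  k2 = f(-0.350000, -1.449000) = 1.796760
  k3 = f(-0.350000, -1.650810) = 2.047004
  k4 = f(-0.100000, -1.076498) = 1.334857
  p ← -2.100000 + (0.5/6)·(k1 + 2k2 + 2k3 + k4) = -1.131134
p(-0.1) ≈ -1.1311

-1.1311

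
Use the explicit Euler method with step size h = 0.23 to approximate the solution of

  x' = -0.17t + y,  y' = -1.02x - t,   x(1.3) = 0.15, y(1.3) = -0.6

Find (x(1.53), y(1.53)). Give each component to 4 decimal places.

Euler on (x,y): x_{n+1} = x_n + h·x', y_{n+1} = y_n + h·y'.
1.300000: (0.150000, -0.600000); f=(-0.821000, -1.453000) → (-0.038830, -0.934190)
(x(1.53), y(1.53)) ≈ (-0.0388, -0.9342)

-0.0388, -0.9342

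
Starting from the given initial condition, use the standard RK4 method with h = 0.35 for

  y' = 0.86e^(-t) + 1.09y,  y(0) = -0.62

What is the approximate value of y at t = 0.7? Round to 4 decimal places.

RK4: k1 = f(t_n, y_n); k2 = f(t_n + h/2, y_n + (h/2)·k1); k3 = f(t_n + h/2, y_n + (h/2)·k2); k4 = f(t_n + h, y_n + h·k3); y_{n+1} = y_n + (h/6)·(k1 + 2k2 + 2k3 + k4).
t=0.000000, y=-0.620000:
  k1 = f(0.000000, -0.620000) = 0.184200
  k2 = f(0.175000, -0.587765) = 0.081269
  k3 = f(0.175000, -0.605778) = 0.061635
  k4 = f(0.350000, -0.598428) = -0.046254
  y ← -0.620000 + (0.35/6)·(k1 + 2k2 + 2k3 + k4) = -0.595281
t=0.350000, y=-0.595281:
  k1 = f(0.350000, -0.595281) = -0.042825
  k2 = f(0.525000, -0.602775) = -0.148287
  k3 = f(0.525000, -0.621231) = -0.168405
  k4 = f(0.700000, -0.654223) = -0.286039
  y ← -0.595281 + (0.35/6)·(k1 + 2k2 + 2k3 + k4) = -0.651412
y(0.7) ≈ -0.6514

-0.6514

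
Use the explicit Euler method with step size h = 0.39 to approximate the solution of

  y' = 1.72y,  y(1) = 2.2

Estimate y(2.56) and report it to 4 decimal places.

17.1443

Euler: y_{n+1} = y_n + h·f(s_n, y_n).
s=1.000000, y=2.200000: f=3.784000 → y ← 2.200000 + 0.39·3.784000 = 3.675760
s=1.390000, y=3.675760: f=6.322307 → y ← 3.675760 + 0.39·6.322307 = 6.141460
s=1.780000, y=6.141460: f=10.563311 → y ← 6.141460 + 0.39·10.563311 = 10.261151
s=2.170000, y=10.261151: f=17.649180 → y ← 10.261151 + 0.39·17.649180 = 17.144331
y(2.56) ≈ 17.1443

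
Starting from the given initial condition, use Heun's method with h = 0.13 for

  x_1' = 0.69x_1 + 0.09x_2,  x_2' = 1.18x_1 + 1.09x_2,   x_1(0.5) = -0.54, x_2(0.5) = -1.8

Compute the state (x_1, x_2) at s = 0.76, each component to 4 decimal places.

Heun on (x_1,x_2): k1 = f(s_n, state_n); k2 = f(s_n + h, state_n + h·k1); state_{n+1} = state_n + (h/2)·(k1 + k2).
0.500000: (-0.540000, -1.800000)
  k1 = (-0.534600, -2.599200)
  predictor → (-0.609498, -2.137896)
  k2 = (-0.612964, -3.049514)
  → (-0.614592, -2.167166)
0.630000: (-0.614592, -2.167166)
  k1 = (-0.619113, -3.087430)
  predictor → (-0.695076, -2.568532)
  k2 = (-0.710771, -3.619890)
  → (-0.701034, -2.603142)
(x_1(0.76), x_2(0.76)) ≈ (-0.7010, -2.6031)

-0.7010, -2.6031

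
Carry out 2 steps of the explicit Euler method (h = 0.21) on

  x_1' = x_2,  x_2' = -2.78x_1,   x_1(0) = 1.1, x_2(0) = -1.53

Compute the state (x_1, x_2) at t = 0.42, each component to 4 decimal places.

Euler on (x_1,x_2): x_1_{n+1} = x_1_n + h·x_1', x_2_{n+1} = x_2_n + h·x_2'.
0.000000: (1.100000, -1.530000); f=(-1.530000, -3.058000) → (0.778700, -2.172180)
0.210000: (0.778700, -2.172180); f=(-2.172180, -2.164786) → (0.322542, -2.626785)
(x_1(0.42), x_2(0.42)) ≈ (0.3225, -2.6268)

0.3225, -2.6268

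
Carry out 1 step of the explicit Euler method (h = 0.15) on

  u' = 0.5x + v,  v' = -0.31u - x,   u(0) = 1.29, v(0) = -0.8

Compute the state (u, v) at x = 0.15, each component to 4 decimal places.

Euler on (u,v): u_{n+1} = u_n + h·u', v_{n+1} = v_n + h·v'.
0.000000: (1.290000, -0.800000); f=(-0.800000, -0.399900) → (1.170000, -0.859985)
(u(0.15), v(0.15)) ≈ (1.1700, -0.8600)

1.1700, -0.8600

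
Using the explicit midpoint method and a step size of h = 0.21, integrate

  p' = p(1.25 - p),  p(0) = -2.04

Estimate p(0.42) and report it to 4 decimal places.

Midpoint: k1 = f(x_n, p_n); k2 = f(x_n + h/2, p_n + (h/2)·k1); p_{n+1} = p_n + h·k2.
x=0.000000, p=-2.040000:
  k1 = f(0.000000, -2.040000) = -6.711600
  k2 = f(0.105000, -2.744718) = -10.964374
  p ← -2.040000 + 0.21·(-10.964374) = -4.342519
x=0.210000, p=-4.342519:
  k1 = f(0.210000, -4.342519) = -24.285616
  k2 = f(0.315000, -6.892508) = -56.122307
  p ← -4.342519 + 0.21·(-56.122307) = -16.128203
p(0.42) ≈ -16.1282

-16.1282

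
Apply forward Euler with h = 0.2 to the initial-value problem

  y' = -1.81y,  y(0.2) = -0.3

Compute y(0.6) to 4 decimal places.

Euler: y_{n+1} = y_n + h·f(t_n, y_n).
t=0.200000, y=-0.300000: f=0.543000 → y ← -0.300000 + 0.2·0.543000 = -0.191400
t=0.400000, y=-0.191400: f=0.346434 → y ← -0.191400 + 0.2·0.346434 = -0.122113
y(0.6) ≈ -0.1221

-0.1221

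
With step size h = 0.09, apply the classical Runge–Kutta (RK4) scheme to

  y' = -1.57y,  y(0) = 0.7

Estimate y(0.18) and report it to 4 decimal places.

RK4: k1 = f(t_n, y_n); k2 = f(t_n + h/2, y_n + (h/2)·k1); k3 = f(t_n + h/2, y_n + (h/2)·k2); k4 = f(t_n + h, y_n + h·k3); y_{n+1} = y_n + (h/6)·(k1 + 2k2 + 2k3 + k4).
t=0.000000, y=0.700000:
  k1 = f(0.000000, 0.700000) = -1.099000
  k2 = f(0.045000, 0.650545) = -1.021356
  k3 = f(0.045000, 0.654039) = -1.026841
  k4 = f(0.090000, 0.607584) = -0.953907
  y ← 0.700000 + (0.09/6)·(k1 + 2k2 + 2k3 + k4) = 0.607760
t=0.090000, y=0.607760:
  k1 = f(0.090000, 0.607760) = -0.954184
  k2 = f(0.135000, 0.564822) = -0.886771
  k3 = f(0.135000, 0.567856) = -0.891534
  k4 = f(0.180000, 0.527522) = -0.828210
  y ← 0.607760 + (0.09/6)·(k1 + 2k2 + 2k3 + k4) = 0.527675
y(0.18) ≈ 0.5277

0.5277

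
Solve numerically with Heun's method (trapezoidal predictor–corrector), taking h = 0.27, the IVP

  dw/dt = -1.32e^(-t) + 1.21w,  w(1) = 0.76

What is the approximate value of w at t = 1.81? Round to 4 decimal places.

1.5125

Heun: k1 = f(t_n, w_n); k2 = f(t_n + h, w_n + h·k1); w_{n+1} = w_n + (h/2)·(k1 + k2).
t=1.000000, w=0.760000:
  k1 = f(1.000000, 0.760000) = 0.433999
  k2 = f(1.270000, 0.877180) = 0.690690
  w ← 0.760000 + (0.27/2)·(0.433999 + 0.690690) = 0.911833
t=1.270000, w=0.911833:
  k1 = f(1.270000, 0.911833) = 0.732620
  k2 = f(1.540000, 1.109640) = 1.059682
  w ← 0.911833 + (0.27/2)·(0.732620 + 1.059682) = 1.153794
t=1.540000, w=1.153794:
  k1 = f(1.540000, 1.153794) = 1.113107
  k2 = f(1.810000, 1.454333) = 1.543719
  w ← 1.153794 + (0.27/2)·(1.113107 + 1.543719) = 1.512465
w(1.81) ≈ 1.5125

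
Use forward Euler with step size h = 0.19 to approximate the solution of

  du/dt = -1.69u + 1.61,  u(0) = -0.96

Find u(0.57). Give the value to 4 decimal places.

0.3542

Euler: u_{n+1} = u_n + h·f(t_n, u_n).
t=0.000000, u=-0.960000: f=3.232400 → u ← -0.960000 + 0.19·3.232400 = -0.345844
t=0.190000, u=-0.345844: f=2.194476 → u ← -0.345844 + 0.19·2.194476 = 0.071107
t=0.380000, u=0.071107: f=1.489830 → u ← 0.071107 + 0.19·1.489830 = 0.354174
u(0.57) ≈ 0.3542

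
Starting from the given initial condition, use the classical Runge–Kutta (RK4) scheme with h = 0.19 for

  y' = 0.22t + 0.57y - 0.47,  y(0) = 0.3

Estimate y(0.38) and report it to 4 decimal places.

RK4: k1 = f(t_n, y_n); k2 = f(t_n + h/2, y_n + (h/2)·k1); k3 = f(t_n + h/2, y_n + (h/2)·k2); k4 = f(t_n + h, y_n + h·k3); y_{n+1} = y_n + (h/6)·(k1 + 2k2 + 2k3 + k4).
t=0.000000, y=0.300000:
  k1 = f(0.000000, 0.300000) = -0.299000
  k2 = f(0.095000, 0.271595) = -0.294291
  k3 = f(0.095000, 0.272042) = -0.294036
  k4 = f(0.190000, 0.244133) = -0.289044
  y ← 0.300000 + (0.19/6)·(k1 + 2k2 + 2k3 + k4) = 0.244118
t=0.190000, y=0.244118:
  k1 = f(0.190000, 0.244118) = -0.289053
  k2 = f(0.285000, 0.216658) = -0.283805
  k3 = f(0.285000, 0.217156) = -0.283521
  k4 = f(0.380000, 0.190249) = -0.277958
  y ← 0.244118 + (0.19/6)·(k1 + 2k2 + 2k3 + k4) = 0.190232
y(0.38) ≈ 0.1902

0.1902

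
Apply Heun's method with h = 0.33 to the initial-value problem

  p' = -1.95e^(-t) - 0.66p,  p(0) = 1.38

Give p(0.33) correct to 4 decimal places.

Heun: k1 = f(t_n, p_n); k2 = f(t_n + h, p_n + h·k1); p_{n+1} = p_n + (h/2)·(k1 + k2).
t=0.000000, p=1.380000:
  k1 = f(0.000000, 1.380000) = -2.860800
  k2 = f(0.330000, 0.435936) = -1.689619
  p ← 1.380000 + (0.33/2)·(-2.860800 + (-1.689619)) = 0.629181
p(0.33) ≈ 0.6292

0.6292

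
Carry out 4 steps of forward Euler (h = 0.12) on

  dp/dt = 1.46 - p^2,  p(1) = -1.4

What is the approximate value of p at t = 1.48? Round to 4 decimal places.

-1.8018

Euler: p_{n+1} = p_n + h·f(t_n, p_n).
t=1.000000, p=-1.400000: f=-0.500000 → p ← -1.400000 + 0.12·(-0.500000) = -1.460000
t=1.120000, p=-1.460000: f=-0.671600 → p ← -1.460000 + 0.12·(-0.671600) = -1.540592
t=1.240000, p=-1.540592: f=-0.913424 → p ← -1.540592 + 0.12·(-0.913424) = -1.650203
t=1.360000, p=-1.650203: f=-1.263169 → p ← -1.650203 + 0.12·(-1.263169) = -1.801783
p(1.48) ≈ -1.8018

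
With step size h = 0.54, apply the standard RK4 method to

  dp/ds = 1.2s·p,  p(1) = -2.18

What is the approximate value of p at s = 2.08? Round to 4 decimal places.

-15.8878

RK4: k1 = f(s_n, p_n); k2 = f(s_n + h/2, p_n + (h/2)·k1); k3 = f(s_n + h/2, p_n + (h/2)·k2); k4 = f(s_n + h, p_n + h·k3); p_{n+1} = p_n + (h/6)·(k1 + 2k2 + 2k3 + k4).
s=1.000000, p=-2.180000:
  k1 = f(1.000000, -2.180000) = -2.616000
  k2 = f(1.270000, -2.886320) = -4.398752
  k3 = f(1.270000, -3.367663) = -5.132318
  k4 = f(1.540000, -4.951452) = -9.150283
  p ← -2.180000 + (0.54/6)·(k1 + 2k2 + 2k3 + k4) = -4.954558
s=1.540000, p=-4.954558:
  k1 = f(1.540000, -4.954558) = -9.156023
  k2 = f(1.810000, -7.426684) = -16.130758
  k3 = f(1.810000, -9.309863) = -20.221022
  k4 = f(2.080000, -15.873910) = -39.621279
  p ← -4.954558 + (0.54/6)·(k1 + 2k2 + 2k3 + k4) = -15.887836
p(2.08) ≈ -15.8878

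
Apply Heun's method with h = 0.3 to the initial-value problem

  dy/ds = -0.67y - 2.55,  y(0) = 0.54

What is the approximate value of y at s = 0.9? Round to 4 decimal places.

Heun: k1 = f(s_n, y_n); k2 = f(s_n + h, y_n + h·k1); y_{n+1} = y_n + (h/2)·(k1 + k2).
s=0.000000, y=0.540000:
  k1 = f(0.000000, 0.540000) = -2.911800
  k2 = f(0.300000, -0.333540) = -2.326528
  y ← 0.540000 + (0.3/2)·(-2.911800 + (-2.326528)) = -0.245749
s=0.300000, y=-0.245749:
  k1 = f(0.300000, -0.245749) = -2.385348
  k2 = f(0.600000, -0.961354) = -1.905893
  y ← -0.245749 + (0.3/2)·(-2.385348 + (-1.905893)) = -0.889435
s=0.600000, y=-0.889435:
  k1 = f(0.600000, -0.889435) = -1.954078
  k2 = f(0.900000, -1.475659) = -1.561309
  y ← -0.889435 + (0.3/2)·(-1.954078 + (-1.561309)) = -1.416743
y(0.9) ≈ -1.4167

-1.4167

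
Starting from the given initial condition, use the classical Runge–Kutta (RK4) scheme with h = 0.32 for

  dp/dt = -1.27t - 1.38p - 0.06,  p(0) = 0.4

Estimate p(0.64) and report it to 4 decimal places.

-0.0580

RK4: k1 = f(t_n, p_n); k2 = f(t_n + h/2, p_n + (h/2)·k1); k3 = f(t_n + h/2, p_n + (h/2)·k2); k4 = f(t_n + h, p_n + h·k3); p_{n+1} = p_n + (h/6)·(k1 + 2k2 + 2k3 + k4).
t=0.000000, p=0.400000:
  k1 = f(0.000000, 0.400000) = -0.612000
  k2 = f(0.160000, 0.302080) = -0.680070
  k3 = f(0.160000, 0.291189) = -0.665040
  k4 = f(0.320000, 0.187187) = -0.724718
  p ← 0.400000 + (0.32/6)·(k1 + 2k2 + 2k3 + k4) = 0.185230
t=0.320000, p=0.185230:
  k1 = f(0.320000, 0.185230) = -0.722017
  k2 = f(0.480000, 0.069707) = -0.765796
  k3 = f(0.480000, 0.062703) = -0.756130
  k4 = f(0.640000, -0.056732) = -0.794510
  p ← 0.185230 + (0.32/6)·(k1 + 2k2 + 2k3 + k4) = -0.057990
p(0.64) ≈ -0.0580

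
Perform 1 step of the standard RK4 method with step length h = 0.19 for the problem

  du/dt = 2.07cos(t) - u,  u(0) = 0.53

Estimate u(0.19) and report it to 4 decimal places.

RK4: k1 = f(t_n, u_n); k2 = f(t_n + h/2, u_n + (h/2)·k1); k3 = f(t_n + h/2, u_n + (h/2)·k2); k4 = f(t_n + h, u_n + h·k3); u_{n+1} = u_n + (h/6)·(k1 + 2k2 + 2k3 + k4).
t=0.000000, u=0.530000:
  k1 = f(0.000000, 0.530000) = 1.540000
  k2 = f(0.095000, 0.676300) = 1.384366
  k3 = f(0.095000, 0.661515) = 1.399151
  k4 = f(0.190000, 0.795839) = 1.236910
  u ← 0.530000 + (0.19/6)·(k1 + 2k2 + 2k3 + k4) = 0.794225
u(0.19) ≈ 0.7942

0.7942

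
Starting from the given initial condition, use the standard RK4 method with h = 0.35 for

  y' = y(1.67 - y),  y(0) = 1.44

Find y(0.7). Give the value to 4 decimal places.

RK4: k1 = f(x_n, y_n); k2 = f(x_n + h/2, y_n + (h/2)·k1); k3 = f(x_n + h/2, y_n + (h/2)·k2); k4 = f(x_n + h, y_n + h·k3); y_{n+1} = y_n + (h/6)·(k1 + 2k2 + 2k3 + k4).
x=0.000000, y=1.440000:
  k1 = f(0.000000, 1.440000) = 0.331200
  k2 = f(0.175000, 1.497960) = 0.257709
  k3 = f(0.175000, 1.485099) = 0.274596
  k4 = f(0.350000, 1.536109) = 0.205672
  y ← 1.440000 + (0.35/6)·(k1 + 2k2 + 2k3 + k4) = 1.533420
x=0.350000, y=1.533420:
  k1 = f(0.350000, 1.533420) = 0.209435
  k2 = f(0.525000, 1.570071) = 0.156896
  k3 = f(0.525000, 1.560877) = 0.170328
  k4 = f(0.700000, 1.593035) = 0.122608
  y ← 1.533420 + (0.35/6)·(k1 + 2k2 + 2k3 + k4) = 1.590965
y(0.7) ≈ 1.5910

1.5910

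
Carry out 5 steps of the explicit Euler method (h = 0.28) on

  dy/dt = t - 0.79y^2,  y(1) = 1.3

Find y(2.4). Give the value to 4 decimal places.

1.5811

Euler: y_{n+1} = y_n + h·f(t_n, y_n).
t=1.000000, y=1.300000: f=-0.335100 → y ← 1.300000 + 0.28·(-0.335100) = 1.206172
t=1.280000, y=1.206172: f=0.130668 → y ← 1.206172 + 0.28·0.130668 = 1.242759
t=1.560000, y=1.242759: f=0.339885 → y ← 1.242759 + 0.28·0.339885 = 1.337927
t=1.840000, y=1.337927: f=0.425862 → y ← 1.337927 + 0.28·0.425862 = 1.457168
t=2.120000, y=1.457168: f=0.442562 → y ← 1.457168 + 0.28·0.442562 = 1.581086
y(2.4) ≈ 1.5811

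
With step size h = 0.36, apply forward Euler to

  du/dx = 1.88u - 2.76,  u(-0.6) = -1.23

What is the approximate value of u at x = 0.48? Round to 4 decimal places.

Euler: u_{n+1} = u_n + h·f(x_n, u_n).
x=-0.600000, u=-1.230000: f=-5.072400 → u ← -1.230000 + 0.36·(-5.072400) = -3.056064
x=-0.240000, u=-3.056064: f=-8.505400 → u ← -3.056064 + 0.36·(-8.505400) = -6.118008
x=0.120000, u=-6.118008: f=-14.261855 → u ← -6.118008 + 0.36·(-14.261855) = -11.252276
u(0.48) ≈ -11.2523

-11.2523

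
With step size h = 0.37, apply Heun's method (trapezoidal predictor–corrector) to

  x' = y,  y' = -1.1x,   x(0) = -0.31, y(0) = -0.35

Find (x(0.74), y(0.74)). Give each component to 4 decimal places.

Heun on (x,y): k1 = f(t_n, state_n); k2 = f(t_n + h, state_n + h·k1); state_{n+1} = state_n + (h/2)·(k1 + k2).
0.000000: (-0.310000, -0.350000)
  k1 = (-0.350000, 0.341000)
  predictor → (-0.439500, -0.223830)
  k2 = (-0.223830, 0.483450)
  → (-0.416159, -0.197477)
0.370000: (-0.416159, -0.197477)
  k1 = (-0.197477, 0.457774)
  predictor → (-0.489225, -0.028100)
  k2 = (-0.028100, 0.538147)
  → (-0.457890, -0.013231)
(x(0.74), y(0.74)) ≈ (-0.4579, -0.0132)

-0.4579, -0.0132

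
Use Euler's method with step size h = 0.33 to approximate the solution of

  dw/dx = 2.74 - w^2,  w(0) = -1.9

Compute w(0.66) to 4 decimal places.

Euler: w_{n+1} = w_n + h·f(x_n, w_n).
x=0.000000, w=-1.900000: f=-0.870000 → w ← -1.900000 + 0.33·(-0.870000) = -2.187100
x=0.330000, w=-2.187100: f=-2.043406 → w ← -2.187100 + 0.33·(-2.043406) = -2.861424
w(0.66) ≈ -2.8614

-2.8614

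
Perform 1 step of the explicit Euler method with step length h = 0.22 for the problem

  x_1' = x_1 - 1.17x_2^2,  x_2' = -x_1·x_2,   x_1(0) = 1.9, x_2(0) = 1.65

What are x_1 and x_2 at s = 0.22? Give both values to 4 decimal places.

1.6172, 0.9603

Euler on (x_1,x_2): x_1_{n+1} = x_1_n + h·x_1', x_2_{n+1} = x_2_n + h·x_2'.
0.000000: (1.900000, 1.650000); f=(-1.285325, -3.135000) → (1.617228, 0.960300)
(x_1(0.22), x_2(0.22)) ≈ (1.6172, 0.9603)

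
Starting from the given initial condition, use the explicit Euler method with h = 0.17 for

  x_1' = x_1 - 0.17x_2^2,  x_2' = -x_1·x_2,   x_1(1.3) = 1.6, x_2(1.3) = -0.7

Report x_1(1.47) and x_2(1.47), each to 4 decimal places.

Euler on (x_1,x_2): x_1_{n+1} = x_1_n + h·x_1', x_2_{n+1} = x_2_n + h·x_2'.
1.300000: (1.600000, -0.700000); f=(1.516700, 1.120000) → (1.857839, -0.509600)
(x_1(1.47), x_2(1.47)) ≈ (1.8578, -0.5096)

1.8578, -0.5096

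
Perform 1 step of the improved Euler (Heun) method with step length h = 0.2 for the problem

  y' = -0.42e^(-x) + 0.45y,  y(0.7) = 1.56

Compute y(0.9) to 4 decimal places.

Heun: k1 = f(x_n, y_n); k2 = f(x_n + h, y_n + h·k1); y_{n+1} = y_n + (h/2)·(k1 + k2).
x=0.700000, y=1.560000:
  k1 = f(0.700000, 1.560000) = 0.493434
  k2 = f(0.900000, 1.658687) = 0.575650
  y ← 1.560000 + (0.2/2)·(0.493434 + 0.575650) = 1.666908
y(0.9) ≈ 1.6669

1.6669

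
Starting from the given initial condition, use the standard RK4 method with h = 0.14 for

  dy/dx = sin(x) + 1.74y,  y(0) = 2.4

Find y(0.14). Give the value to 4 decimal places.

RK4: k1 = f(x_n, y_n); k2 = f(x_n + h/2, y_n + (h/2)·k1); k3 = f(x_n + h/2, y_n + (h/2)·k2); k4 = f(x_n + h, y_n + h·k3); y_{n+1} = y_n + (h/6)·(k1 + 2k2 + 2k3 + k4).
x=0.000000, y=2.400000:
  k1 = f(0.000000, 2.400000) = 4.176000
  k2 = f(0.070000, 2.692320) = 4.754580
  k3 = f(0.070000, 2.732821) = 4.825051
  k4 = f(0.140000, 3.075507) = 5.490925
  y ← 2.400000 + (0.14/6)·(k1 + 2k2 + 2k3 + k4) = 3.072611
y(0.14) ≈ 3.0726

3.0726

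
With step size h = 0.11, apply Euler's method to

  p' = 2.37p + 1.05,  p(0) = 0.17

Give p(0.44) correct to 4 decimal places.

1.1055

Euler: p_{n+1} = p_n + h·f(t_n, p_n).
t=0.000000, p=0.170000: f=1.452900 → p ← 0.170000 + 0.11·1.452900 = 0.329819
t=0.110000, p=0.329819: f=1.831671 → p ← 0.329819 + 0.11·1.831671 = 0.531303
t=0.220000, p=0.531303: f=2.309188 → p ← 0.531303 + 0.11·2.309188 = 0.785313
t=0.330000, p=0.785313: f=2.911193 → p ← 0.785313 + 0.11·2.911193 = 1.105545
p(0.44) ≈ 1.1055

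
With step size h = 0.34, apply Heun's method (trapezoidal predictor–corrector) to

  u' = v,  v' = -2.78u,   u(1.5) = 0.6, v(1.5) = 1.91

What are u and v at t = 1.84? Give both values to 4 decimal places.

1.1530, 1.0360

Heun on (u,v): k1 = f(t_n, state_n); k2 = f(t_n + h, state_n + h·k1); state_{n+1} = state_n + (h/2)·(k1 + k2).
1.500000: (0.600000, 1.910000)
  k1 = (1.910000, -1.668000)
  predictor → (1.249400, 1.342880)
  k2 = (1.342880, -3.473332)
  → (1.152990, 1.035974)
(u(1.84), v(1.84)) ≈ (1.1530, 1.0360)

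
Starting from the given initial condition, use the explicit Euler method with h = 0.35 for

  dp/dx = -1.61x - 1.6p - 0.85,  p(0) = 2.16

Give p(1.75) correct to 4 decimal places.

-1.6293

Euler: p_{n+1} = p_n + h·f(x_n, p_n).
x=0.000000, p=2.160000: f=-4.306000 → p ← 2.160000 + 0.35·(-4.306000) = 0.652900
x=0.350000, p=0.652900: f=-2.458140 → p ← 0.652900 + 0.35·(-2.458140) = -0.207449
x=0.700000, p=-0.207449: f=-1.645082 → p ← -0.207449 + 0.35·(-1.645082) = -0.783228
x=1.050000, p=-0.783228: f=-1.287336 → p ← -0.783228 + 0.35·(-1.287336) = -1.233795
x=1.400000, p=-1.233795: f=-1.129928 → p ← -1.233795 + 0.35·(-1.129928) = -1.629270
p(1.75) ≈ -1.6293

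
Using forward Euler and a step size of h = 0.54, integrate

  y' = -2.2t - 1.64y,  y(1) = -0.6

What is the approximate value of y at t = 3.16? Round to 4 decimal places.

Euler: y_{n+1} = y_n + h·f(t_n, y_n).
t=1.000000, y=-0.600000: f=-1.216000 → y ← -0.600000 + 0.54·(-1.216000) = -1.256640
t=1.540000, y=-1.256640: f=-1.327110 → y ← -1.256640 + 0.54·(-1.327110) = -1.973280
t=2.080000, y=-1.973280: f=-1.339821 → y ← -1.973280 + 0.54·(-1.339821) = -2.696783
t=2.620000, y=-2.696783: f=-1.341276 → y ← -2.696783 + 0.54·(-1.341276) = -3.421072
y(3.16) ≈ -3.4211

-3.4211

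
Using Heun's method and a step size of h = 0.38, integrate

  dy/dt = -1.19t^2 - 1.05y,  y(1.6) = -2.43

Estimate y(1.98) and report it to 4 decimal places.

Heun: k1 = f(t_n, y_n); k2 = f(t_n + h, y_n + h·k1); y_{n+1} = y_n + (h/2)·(k1 + k2).
t=1.600000, y=-2.430000:
  k1 = f(1.600000, -2.430000) = -0.494900
  k2 = f(1.980000, -2.618062) = -1.916311
  y ← -2.430000 + (0.38/2)·(-0.494900 + (-1.916311)) = -2.888130
y(1.98) ≈ -2.8881

-2.8881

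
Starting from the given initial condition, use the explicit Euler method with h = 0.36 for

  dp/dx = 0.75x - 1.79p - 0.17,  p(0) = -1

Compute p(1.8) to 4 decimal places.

0.4213

Euler: p_{n+1} = p_n + h·f(x_n, p_n).
x=0.000000, p=-1.000000: f=1.620000 → p ← -1.000000 + 0.36·1.620000 = -0.416800
x=0.360000, p=-0.416800: f=0.846072 → p ← -0.416800 + 0.36·0.846072 = -0.112214
x=0.720000, p=-0.112214: f=0.570863 → p ← -0.112214 + 0.36·0.570863 = 0.093297
x=1.080000, p=0.093297: f=0.472999 → p ← 0.093297 + 0.36·0.472999 = 0.263576
x=1.440000, p=0.263576: f=0.438198 → p ← 0.263576 + 0.36·0.438198 = 0.421328
p(1.8) ≈ 0.4213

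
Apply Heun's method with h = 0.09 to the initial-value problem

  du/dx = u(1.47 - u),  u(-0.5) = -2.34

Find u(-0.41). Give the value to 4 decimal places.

-3.3934

Heun: k1 = f(x_n, u_n); k2 = f(x_n + h, u_n + h·k1); u_{n+1} = u_n + (h/2)·(k1 + k2).
x=-0.500000, u=-2.340000:
  k1 = f(-0.500000, -2.340000) = -8.915400
  k2 = f(-0.410000, -3.142386) = -14.493897
  u ← -2.340000 + (0.09/2)·(-8.915400 + (-14.493897)) = -3.393418
u(-0.41) ≈ -3.3934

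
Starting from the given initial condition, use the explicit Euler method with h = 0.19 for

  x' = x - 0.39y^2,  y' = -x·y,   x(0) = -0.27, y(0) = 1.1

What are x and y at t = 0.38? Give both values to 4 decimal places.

-0.5881, 1.2467

Euler on (x,y): x_{n+1} = x_n + h·x', y_{n+1} = y_n + h·y'.
0.000000: (-0.270000, 1.100000); f=(-0.741900, 0.297000) → (-0.410961, 1.156430)
0.190000: (-0.410961, 1.156430); f=(-0.932520, 0.475248) → (-0.588140, 1.246727)
(x(0.38), y(0.38)) ≈ (-0.5881, 1.2467)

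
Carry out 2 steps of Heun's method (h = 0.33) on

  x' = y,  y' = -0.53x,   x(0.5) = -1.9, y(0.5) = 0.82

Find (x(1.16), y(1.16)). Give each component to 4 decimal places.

Heun on (x,y): k1 = f(t_n, state_n); k2 = f(t_n + h, state_n + h·k1); state_{n+1} = state_n + (h/2)·(k1 + k2).
0.500000: (-1.900000, 0.820000)
  k1 = (0.820000, 1.007000)
  predictor → (-1.629400, 1.152310)
  k2 = (1.152310, 0.863582)
  → (-1.574569, 1.128646)
0.830000: (-1.574569, 1.128646)
  k1 = (1.128646, 0.834521)
  predictor → (-1.202116, 1.404038)
  k2 = (1.404038, 0.637121)
  → (-1.156676, 1.371467)
(x(1.16), y(1.16)) ≈ (-1.1567, 1.3715)

-1.1567, 1.3715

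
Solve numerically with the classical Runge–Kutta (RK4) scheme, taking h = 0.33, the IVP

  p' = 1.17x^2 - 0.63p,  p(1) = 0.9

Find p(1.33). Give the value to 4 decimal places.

1.2120

RK4: k1 = f(x_n, p_n); k2 = f(x_n + h/2, p_n + (h/2)·k1); k3 = f(x_n + h/2, p_n + (h/2)·k2); k4 = f(x_n + h, p_n + h·k3); p_{n+1} = p_n + (h/6)·(k1 + 2k2 + 2k3 + k4).
x=1.000000, p=0.900000:
  k1 = f(1.000000, 0.900000) = 0.603000
  k2 = f(1.165000, 0.999495) = 0.958271
  k3 = f(1.165000, 1.058115) = 0.921341
  k4 = f(1.330000, 1.204043) = 1.311066
  p ← 0.900000 + (0.33/6)·(k1 + 2k2 + 2k3 + k4) = 1.212031
p(1.33) ≈ 1.2120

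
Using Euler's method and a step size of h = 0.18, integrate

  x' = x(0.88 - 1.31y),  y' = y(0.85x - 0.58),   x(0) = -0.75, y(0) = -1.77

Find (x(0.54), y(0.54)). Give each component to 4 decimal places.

Euler on (x,y): x_{n+1} = x_n + h·x', y_{n+1} = y_n + h·y'.
0.000000: (-0.750000, -1.770000); f=(-2.399025, 2.154975) → (-1.181825, -1.382105)
0.180000: (-1.181825, -1.382105); f=(-3.179766, 2.190015) → (-1.754182, -0.987902)
0.360000: (-1.754182, -0.987902); f=(-3.813858, 2.045999) → (-2.440677, -0.619622)
(x(0.54), y(0.54)) ≈ (-2.4407, -0.6196)

-2.4407, -0.6196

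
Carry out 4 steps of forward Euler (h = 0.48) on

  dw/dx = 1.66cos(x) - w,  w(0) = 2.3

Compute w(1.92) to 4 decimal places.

Euler: w_{n+1} = w_n + h·f(x_n, w_n).
x=0.000000, w=2.300000: f=-0.640000 → w ← 2.300000 + 0.48·(-0.640000) = 1.992800
x=0.480000, w=1.992800: f=-0.520388 → w ← 1.992800 + 0.48·(-0.520388) = 1.743014
x=0.960000, w=1.743014: f=-0.790970 → w ← 1.743014 + 0.48·(-0.790970) = 1.363348
x=1.440000, w=1.363348: f=-1.146844 → w ← 1.363348 + 0.48·(-1.146844) = 0.812862
w(1.92) ≈ 0.8129

0.8129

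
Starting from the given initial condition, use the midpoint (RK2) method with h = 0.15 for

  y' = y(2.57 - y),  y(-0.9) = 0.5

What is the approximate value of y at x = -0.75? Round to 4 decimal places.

0.6726

Midpoint: k1 = f(x_n, y_n); k2 = f(x_n + h/2, y_n + (h/2)·k1); y_{n+1} = y_n + h·k2.
x=-0.900000, y=0.500000:
  k1 = f(-0.900000, 0.500000) = 1.035000
  k2 = f(-0.825000, 0.577625) = 1.150846
  y ← 0.500000 + 0.15·1.150846 = 0.672627
y(-0.75) ≈ 0.6726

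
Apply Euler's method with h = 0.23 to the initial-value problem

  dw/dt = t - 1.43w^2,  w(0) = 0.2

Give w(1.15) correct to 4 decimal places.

0.5898

Euler: w_{n+1} = w_n + h·f(t_n, w_n).
t=0.000000, w=0.200000: f=-0.057200 → w ← 0.200000 + 0.23·(-0.057200) = 0.186844
t=0.230000, w=0.186844: f=0.180078 → w ← 0.186844 + 0.23·0.180078 = 0.228262
t=0.460000, w=0.228262: f=0.385492 → w ← 0.228262 + 0.23·0.385492 = 0.316925
t=0.690000, w=0.316925: f=0.546369 → w ← 0.316925 + 0.23·0.546369 = 0.442590
t=0.920000, w=0.442590: f=0.639883 → w ← 0.442590 + 0.23·0.639883 = 0.589763
w(1.15) ≈ 0.5898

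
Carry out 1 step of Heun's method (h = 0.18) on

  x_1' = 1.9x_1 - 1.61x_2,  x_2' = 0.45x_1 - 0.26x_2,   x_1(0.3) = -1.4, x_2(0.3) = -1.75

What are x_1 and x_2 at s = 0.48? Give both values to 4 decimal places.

Heun on (x_1,x_2): k1 = f(s_n, state_n); k2 = f(s_n + h, state_n + h·k1); state_{n+1} = state_n + (h/2)·(k1 + k2).
0.300000: (-1.400000, -1.750000)
  k1 = (0.157500, -0.175000)
  predictor → (-1.371650, -1.781500)
  k2 = (0.262080, -0.154052)
  → (-1.362238, -1.779615)
(x_1(0.48), x_2(0.48)) ≈ (-1.3622, -1.7796)

-1.3622, -1.7796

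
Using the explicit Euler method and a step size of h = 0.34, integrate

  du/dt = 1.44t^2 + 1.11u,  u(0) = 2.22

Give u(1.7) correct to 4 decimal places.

Euler: u_{n+1} = u_n + h·f(t_n, u_n).
t=0.000000, u=2.220000: f=2.464200 → u ← 2.220000 + 0.34·2.464200 = 3.057828
t=0.340000, u=3.057828: f=3.560653 → u ← 3.057828 + 0.34·3.560653 = 4.268450
t=0.680000, u=4.268450: f=5.403836 → u ← 4.268450 + 0.34·5.403836 = 6.105754
t=1.020000, u=6.105754: f=8.275563 → u ← 6.105754 + 0.34·8.275563 = 8.919446
t=1.360000, u=8.919446: f=12.564009 → u ← 8.919446 + 0.34·12.564009 = 13.191209
u(1.7) ≈ 13.1912

13.1912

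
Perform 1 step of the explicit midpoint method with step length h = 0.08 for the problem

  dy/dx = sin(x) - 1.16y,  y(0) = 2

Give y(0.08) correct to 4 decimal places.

1.8262

Midpoint: k1 = f(x_n, y_n); k2 = f(x_n + h/2, y_n + (h/2)·k1); y_{n+1} = y_n + h·k2.
x=0.000000, y=2.000000:
  k1 = f(0.000000, 2.000000) = -2.320000
  k2 = f(0.040000, 1.907200) = -2.172363
  y ← 2.000000 + 0.08·(-2.172363) = 1.826211
y(0.08) ≈ 1.8262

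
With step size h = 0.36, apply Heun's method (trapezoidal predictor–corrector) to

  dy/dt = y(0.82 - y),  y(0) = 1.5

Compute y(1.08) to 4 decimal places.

1.0208

Heun: k1 = f(t_n, y_n); k2 = f(t_n + h, y_n + h·k1); y_{n+1} = y_n + (h/2)·(k1 + k2).
t=0.000000, y=1.500000:
  k1 = f(0.000000, 1.500000) = -1.020000
  k2 = f(0.360000, 1.132800) = -0.354340
  y ← 1.500000 + (0.36/2)·(-1.020000 + (-0.354340)) = 1.252619
t=0.360000, y=1.252619:
  k1 = f(0.360000, 1.252619) = -0.541906
  k2 = f(0.720000, 1.057532) = -0.251198
  y ← 1.252619 + (0.36/2)·(-0.541906 + (-0.251198)) = 1.109860
t=0.720000, y=1.109860:
  k1 = f(0.720000, 1.109860) = -0.321704
  k2 = f(1.080000, 0.994047) = -0.173010
  y ← 1.109860 + (0.36/2)·(-0.321704 + (-0.173010)) = 1.020811
y(1.08) ≈ 1.0208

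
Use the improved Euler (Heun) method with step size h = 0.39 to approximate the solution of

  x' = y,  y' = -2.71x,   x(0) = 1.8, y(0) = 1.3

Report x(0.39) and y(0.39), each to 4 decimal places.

Heun on (x,y): k1 = f(s_n, state_n); k2 = f(s_n + h, state_n + h·k1); state_{n+1} = state_n + (h/2)·(k1 + k2).
0.000000: (1.800000, 1.300000)
  k1 = (1.300000, -4.878000)
  predictor → (2.307000, -0.602420)
  k2 = (-0.602420, -6.251970)
  → (1.936028, -0.870344)
(x(0.39), y(0.39)) ≈ (1.9360, -0.8703)

1.9360, -0.8703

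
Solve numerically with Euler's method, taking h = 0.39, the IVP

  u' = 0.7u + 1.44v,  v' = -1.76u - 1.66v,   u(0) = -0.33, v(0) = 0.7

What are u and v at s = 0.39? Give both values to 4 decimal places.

-0.0270, 0.4733

Euler on (u,v): u_{n+1} = u_n + h·u', v_{n+1} = v_n + h·v'.
0.000000: (-0.330000, 0.700000); f=(0.777000, -0.581200) → (-0.026970, 0.473332)
(u(0.39), v(0.39)) ≈ (-0.0270, 0.4733)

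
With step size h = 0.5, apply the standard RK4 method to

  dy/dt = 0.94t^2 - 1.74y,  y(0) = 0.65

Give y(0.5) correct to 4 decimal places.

RK4: k1 = f(t_n, y_n); k2 = f(t_n + h/2, y_n + (h/2)·k1); k3 = f(t_n + h/2, y_n + (h/2)·k2); k4 = f(t_n + h, y_n + h·k3); y_{n+1} = y_n + (h/6)·(k1 + 2k2 + 2k3 + k4).
t=0.000000, y=0.650000:
  k1 = f(0.000000, 0.650000) = -1.131000
  k2 = f(0.250000, 0.367250) = -0.580265
  k3 = f(0.250000, 0.504934) = -0.819835
  k4 = f(0.500000, 0.240083) = -0.182744
  y ← 0.650000 + (0.5/6)·(k1 + 2k2 + 2k3 + k4) = 0.307171
y(0.5) ≈ 0.3072

0.3072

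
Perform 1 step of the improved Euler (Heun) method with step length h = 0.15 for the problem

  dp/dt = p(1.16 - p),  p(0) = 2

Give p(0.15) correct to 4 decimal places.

1.7969

Heun: k1 = f(t_n, p_n); k2 = f(t_n + h, p_n + h·k1); p_{n+1} = p_n + (h/2)·(k1 + k2).
t=0.000000, p=2.000000:
  k1 = f(0.000000, 2.000000) = -1.680000
  k2 = f(0.150000, 1.748000) = -1.027824
  p ← 2.000000 + (0.15/2)·(-1.680000 + (-1.027824)) = 1.796913
p(0.15) ≈ 1.7969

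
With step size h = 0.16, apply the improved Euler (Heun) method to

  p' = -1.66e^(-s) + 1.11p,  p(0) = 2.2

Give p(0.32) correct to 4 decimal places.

Heun: k1 = f(s_n, p_n); k2 = f(s_n + h, p_n + h·k1); p_{n+1} = p_n + (h/2)·(k1 + k2).
s=0.000000, p=2.200000:
  k1 = f(0.000000, 2.200000) = 0.782000
  k2 = f(0.160000, 2.325120) = 1.166325
  p ← 2.200000 + (0.16/2)·(0.782000 + 1.166325) = 2.355866
s=0.160000, p=2.355866:
  k1 = f(0.160000, 2.355866) = 1.200453
  k2 = f(0.320000, 2.547938) = 1.622804
  p ← 2.355866 + (0.16/2)·(1.200453 + 1.622804) = 2.581726
p(0.32) ≈ 2.5817

2.5817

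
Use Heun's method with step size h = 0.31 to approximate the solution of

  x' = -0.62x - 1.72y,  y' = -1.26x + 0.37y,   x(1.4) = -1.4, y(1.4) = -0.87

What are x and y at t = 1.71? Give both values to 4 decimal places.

-0.8567, -0.5405

Heun on (x,y): k1 = f(t_n, state_n); k2 = f(t_n + h, state_n + h·k1); state_{n+1} = state_n + (h/2)·(k1 + k2).
1.400000: (-1.400000, -0.870000)
  k1 = (2.364400, 1.442100)
  predictor → (-0.667036, -0.422949)
  k2 = (1.141035, 0.683974)
  → (-0.856658, -0.540458)
(x(1.71), y(1.71)) ≈ (-0.8567, -0.5405)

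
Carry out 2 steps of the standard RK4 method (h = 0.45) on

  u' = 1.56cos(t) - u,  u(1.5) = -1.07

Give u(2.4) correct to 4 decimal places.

RK4: k1 = f(t_n, u_n); k2 = f(t_n + h/2, u_n + (h/2)·k1); k3 = f(t_n + h/2, u_n + (h/2)·k2); k4 = f(t_n + h, u_n + h·k3); u_{n+1} = u_n + (h/6)·(k1 + 2k2 + 2k3 + k4).
t=1.500000, u=-1.070000:
  k1 = f(1.500000, -1.070000) = 1.180350
  k2 = f(1.725000, -0.804421) = 0.564816
  k3 = f(1.725000, -0.942916) = 0.703311
  k4 = f(1.950000, -0.753510) = 0.176028
  u ← -1.070000 + (0.45/6)·(k1 + 2k2 + 2k3 + k4) = -0.778053
t=1.950000, u=-0.778053:
  k1 = f(1.950000, -0.778053) = 0.200571
  k2 = f(2.175000, -0.732924) = -0.153323
  k3 = f(2.175000, -0.812550) = -0.073697
  k4 = f(2.400000, -0.811216) = -0.339118
  u ← -0.778053 + (0.45/6)·(k1 + 2k2 + 2k3 + k4) = -0.822497
u(2.4) ≈ -0.8225

-0.8225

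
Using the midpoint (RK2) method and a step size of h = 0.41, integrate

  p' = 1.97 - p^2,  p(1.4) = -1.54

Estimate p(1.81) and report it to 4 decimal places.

-1.8114

Midpoint: k1 = f(x_n, p_n); k2 = f(x_n + h/2, p_n + (h/2)·k1); p_{n+1} = p_n + h·k2.
x=1.400000, p=-1.540000:
  k1 = f(1.400000, -1.540000) = -0.401600
  k2 = f(1.605000, -1.622328) = -0.661948
  p ← -1.540000 + 0.41·(-0.661948) = -1.811399
p(1.81) ≈ -1.8114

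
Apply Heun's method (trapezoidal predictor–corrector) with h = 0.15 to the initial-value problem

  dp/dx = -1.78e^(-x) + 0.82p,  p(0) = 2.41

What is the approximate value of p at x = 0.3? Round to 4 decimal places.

Heun: k1 = f(x_n, p_n); k2 = f(x_n + h, p_n + h·k1); p_{n+1} = p_n + (h/2)·(k1 + k2).
x=0.000000, p=2.410000:
  k1 = f(0.000000, 2.410000) = 0.196200
  k2 = f(0.150000, 2.439430) = 0.468272
  p ← 2.410000 + (0.15/2)·(0.196200 + 0.468272) = 2.459835
x=0.150000, p=2.459835:
  k1 = f(0.150000, 2.459835) = 0.485005
  k2 = f(0.300000, 2.532586) = 0.758064
  p ← 2.459835 + (0.15/2)·(0.485005 + 0.758064) = 2.553066
p(0.3) ≈ 2.5531

2.5531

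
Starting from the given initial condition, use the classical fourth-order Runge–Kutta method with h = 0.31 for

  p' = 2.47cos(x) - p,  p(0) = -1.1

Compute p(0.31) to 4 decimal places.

RK4: k1 = f(x_n, p_n); k2 = f(x_n + h/2, p_n + (h/2)·k1); k3 = f(x_n + h/2, p_n + (h/2)·k2); k4 = f(x_n + h, p_n + h·k3); p_{n+1} = p_n + (h/6)·(k1 + 2k2 + 2k3 + k4).
x=0.000000, p=-1.100000:
  k1 = f(0.000000, -1.100000) = 3.570000
  k2 = f(0.155000, -0.546650) = 2.987038
  k3 = f(0.155000, -0.637009) = 3.077398
  k4 = f(0.310000, -0.146007) = 2.498271
  p ← -1.100000 + (0.31/6)·(k1 + 2k2 + 2k3 + k4) = -0.159814
p(0.31) ≈ -0.1598

-0.1598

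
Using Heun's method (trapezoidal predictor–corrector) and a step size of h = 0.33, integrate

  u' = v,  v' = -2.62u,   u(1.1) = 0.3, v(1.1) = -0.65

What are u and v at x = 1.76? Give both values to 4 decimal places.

Heun on (u,v): k1 = f(x_n, state_n); k2 = f(x_n + h, state_n + h·k1); state_{n+1} = state_n + (h/2)·(k1 + k2).
1.100000: (0.300000, -0.650000)
  k1 = (-0.650000, -0.786000)
  predictor → (0.085500, -0.909380)
  k2 = (-0.909380, -0.224010)
  → (0.042702, -0.816652)
1.430000: (0.042702, -0.816652)
  k1 = (-0.816652, -0.111880)
  predictor → (-0.226793, -0.853572)
  k2 = (-0.853572, 0.594197)
  → (-0.232885, -0.737069)
(u(1.76), v(1.76)) ≈ (-0.2329, -0.7371)

-0.2329, -0.7371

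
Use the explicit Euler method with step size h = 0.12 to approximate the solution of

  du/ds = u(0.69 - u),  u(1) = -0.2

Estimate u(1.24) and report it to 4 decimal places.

Euler: u_{n+1} = u_n + h·f(s_n, u_n).
s=1.000000, u=-0.200000: f=-0.178000 → u ← -0.200000 + 0.12·(-0.178000) = -0.221360
s=1.120000, u=-0.221360: f=-0.201739 → u ← -0.221360 + 0.12·(-0.201739) = -0.245569
u(1.24) ≈ -0.2456

-0.2456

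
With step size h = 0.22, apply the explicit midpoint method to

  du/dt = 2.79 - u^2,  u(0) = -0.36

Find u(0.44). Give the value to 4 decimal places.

Midpoint: k1 = f(t_n, u_n); k2 = f(t_n + h/2, u_n + (h/2)·k1); u_{n+1} = u_n + h·k2.
t=0.000000, u=-0.360000:
  k1 = f(0.000000, -0.360000) = 2.660400
  k2 = f(0.110000, -0.067356) = 2.785463
  u ← -0.360000 + 0.22·2.785463 = 0.252802
t=0.220000, u=0.252802:
  k1 = f(0.220000, 0.252802) = 2.726091
  k2 = f(0.330000, 0.552672) = 2.484554
  u ← 0.252802 + 0.22·2.484554 = 0.799404
u(0.44) ≈ 0.7994

0.7994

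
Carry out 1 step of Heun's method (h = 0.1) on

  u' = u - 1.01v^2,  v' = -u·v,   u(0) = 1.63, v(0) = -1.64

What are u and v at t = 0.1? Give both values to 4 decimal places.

Heun on (u,v): k1 = f(t_n, state_n); k2 = f(t_n + h, state_n + h·k1); state_{n+1} = state_n + (h/2)·(k1 + k2).
0.000000: (1.630000, -1.640000)
  k1 = (-1.086496, 2.673200)
  predictor → (1.521350, -1.372680)
  k2 = (-0.381742, 2.088327)
  → (1.556588, -1.401924)
(u(0.1), v(0.1)) ≈ (1.5566, -1.4019)

1.5566, -1.4019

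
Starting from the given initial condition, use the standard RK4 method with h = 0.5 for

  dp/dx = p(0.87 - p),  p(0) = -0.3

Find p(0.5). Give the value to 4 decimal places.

-0.5702

RK4: k1 = f(x_n, p_n); k2 = f(x_n + h/2, p_n + (h/2)·k1); k3 = f(x_n + h/2, p_n + (h/2)·k2); k4 = f(x_n + h, p_n + h·k3); p_{n+1} = p_n + (h/6)·(k1 + 2k2 + 2k3 + k4).
x=0.000000, p=-0.300000:
  k1 = f(0.000000, -0.300000) = -0.351000
  k2 = f(0.250000, -0.387750) = -0.487693
  k3 = f(0.250000, -0.421923) = -0.545092
  k4 = f(0.500000, -0.572546) = -0.825924
  p ← -0.300000 + (0.5/6)·(k1 + 2k2 + 2k3 + k4) = -0.570208
p(0.5) ≈ -0.5702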